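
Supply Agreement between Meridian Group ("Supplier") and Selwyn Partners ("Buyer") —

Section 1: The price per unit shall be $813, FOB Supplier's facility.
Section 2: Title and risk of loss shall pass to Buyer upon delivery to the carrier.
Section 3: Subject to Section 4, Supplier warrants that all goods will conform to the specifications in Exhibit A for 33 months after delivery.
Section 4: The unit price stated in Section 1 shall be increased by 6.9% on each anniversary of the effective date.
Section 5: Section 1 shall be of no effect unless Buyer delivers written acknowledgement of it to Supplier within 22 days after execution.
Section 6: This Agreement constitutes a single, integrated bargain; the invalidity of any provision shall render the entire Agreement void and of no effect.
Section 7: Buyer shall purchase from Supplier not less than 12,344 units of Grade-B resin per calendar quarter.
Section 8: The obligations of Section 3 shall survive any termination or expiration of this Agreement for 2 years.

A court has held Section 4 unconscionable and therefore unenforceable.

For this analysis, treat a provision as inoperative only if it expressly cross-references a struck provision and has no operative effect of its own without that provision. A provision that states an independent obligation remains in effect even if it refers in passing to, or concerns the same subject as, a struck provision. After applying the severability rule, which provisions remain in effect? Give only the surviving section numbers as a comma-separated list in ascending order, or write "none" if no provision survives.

Section 4 is struck. No other provision's operative terms depend on Section 4. Section 6 provides that the Agreement is not severable, so the invalidity of any one provision voids the entire Agreement. No provision of the Agreement survives.

none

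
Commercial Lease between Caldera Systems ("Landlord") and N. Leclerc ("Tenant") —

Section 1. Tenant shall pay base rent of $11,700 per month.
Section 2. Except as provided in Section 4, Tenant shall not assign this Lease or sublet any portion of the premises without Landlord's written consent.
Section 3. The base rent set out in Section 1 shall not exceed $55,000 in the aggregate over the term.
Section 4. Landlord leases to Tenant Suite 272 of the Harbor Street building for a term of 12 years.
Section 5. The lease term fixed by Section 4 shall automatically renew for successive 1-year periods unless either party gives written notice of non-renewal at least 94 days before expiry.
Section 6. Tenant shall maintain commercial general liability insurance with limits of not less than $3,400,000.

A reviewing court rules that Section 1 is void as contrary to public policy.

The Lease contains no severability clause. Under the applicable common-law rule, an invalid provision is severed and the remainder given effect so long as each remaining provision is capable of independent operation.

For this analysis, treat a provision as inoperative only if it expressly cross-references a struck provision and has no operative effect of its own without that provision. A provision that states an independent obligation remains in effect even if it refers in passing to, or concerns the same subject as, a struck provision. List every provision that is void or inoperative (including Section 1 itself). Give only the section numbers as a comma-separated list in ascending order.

1, 3

Section 1 is struck. Section 3 does nothing except set the aggregate cap on the base rent by reference to Section 1; with Section 1 gone it has no independent effect and is inoperative. Under the stated default rule, only provisions that cannot operate independently fall away; the rest are enforced. That leaves Section 2, Section 4, Section 5, and Section 6 in effect.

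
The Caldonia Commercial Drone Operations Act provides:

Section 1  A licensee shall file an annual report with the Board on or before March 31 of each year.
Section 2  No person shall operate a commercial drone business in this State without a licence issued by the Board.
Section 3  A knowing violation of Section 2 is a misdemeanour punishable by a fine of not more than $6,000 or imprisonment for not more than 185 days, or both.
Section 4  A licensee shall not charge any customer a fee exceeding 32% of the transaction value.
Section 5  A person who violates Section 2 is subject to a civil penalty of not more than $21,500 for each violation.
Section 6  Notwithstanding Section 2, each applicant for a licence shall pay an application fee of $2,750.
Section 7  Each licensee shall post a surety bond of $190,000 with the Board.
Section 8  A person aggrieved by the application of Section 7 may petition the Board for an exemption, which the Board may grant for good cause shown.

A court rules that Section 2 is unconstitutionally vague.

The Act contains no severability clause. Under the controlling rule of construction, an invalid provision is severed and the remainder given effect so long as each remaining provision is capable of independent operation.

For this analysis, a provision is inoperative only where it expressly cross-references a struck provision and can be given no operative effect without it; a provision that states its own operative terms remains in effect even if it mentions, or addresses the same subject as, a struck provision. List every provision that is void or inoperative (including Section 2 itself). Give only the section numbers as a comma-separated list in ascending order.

2, 3, 5

Section 2 is struck. The only function of Section 3 is the criminal penalty for violating Section 2, so it cannot stand once Section 2 is removed. Section 5 merely fixes the civil penalty for violating Section 2; with Section 2 gone it has nothing to operate on and falls away. Although Section 6 refers to Section 2, its operative terms do not depend on Section 2, so it remains in effect. With no severability clause, the stated default rule severs what cannot stand and enforces each remaining provision that can operate on its own. The provisions still in force are Section 1, Section 4, Section 6, Section 7, and Section 8.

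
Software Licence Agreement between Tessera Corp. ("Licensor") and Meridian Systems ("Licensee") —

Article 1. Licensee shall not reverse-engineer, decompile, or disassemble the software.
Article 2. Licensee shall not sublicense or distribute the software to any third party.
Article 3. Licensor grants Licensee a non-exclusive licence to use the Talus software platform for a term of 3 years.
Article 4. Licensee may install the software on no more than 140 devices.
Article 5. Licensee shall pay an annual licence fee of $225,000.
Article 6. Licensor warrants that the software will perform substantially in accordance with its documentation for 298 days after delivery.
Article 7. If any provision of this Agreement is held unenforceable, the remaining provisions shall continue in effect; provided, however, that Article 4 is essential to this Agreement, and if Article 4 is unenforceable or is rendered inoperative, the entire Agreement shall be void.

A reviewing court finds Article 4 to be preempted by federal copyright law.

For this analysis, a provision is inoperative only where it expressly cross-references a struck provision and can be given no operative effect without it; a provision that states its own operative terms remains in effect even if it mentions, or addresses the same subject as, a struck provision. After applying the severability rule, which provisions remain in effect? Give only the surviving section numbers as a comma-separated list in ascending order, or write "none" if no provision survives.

none

Article 4 is struck. Nothing else in the Agreement is defined by reference to Article 4. Article 7 makes Article 4 an essential term, and Article 4 is the provision held invalid; under Article 7, the entire Agreement is therefore void. No provision of the Agreement survives.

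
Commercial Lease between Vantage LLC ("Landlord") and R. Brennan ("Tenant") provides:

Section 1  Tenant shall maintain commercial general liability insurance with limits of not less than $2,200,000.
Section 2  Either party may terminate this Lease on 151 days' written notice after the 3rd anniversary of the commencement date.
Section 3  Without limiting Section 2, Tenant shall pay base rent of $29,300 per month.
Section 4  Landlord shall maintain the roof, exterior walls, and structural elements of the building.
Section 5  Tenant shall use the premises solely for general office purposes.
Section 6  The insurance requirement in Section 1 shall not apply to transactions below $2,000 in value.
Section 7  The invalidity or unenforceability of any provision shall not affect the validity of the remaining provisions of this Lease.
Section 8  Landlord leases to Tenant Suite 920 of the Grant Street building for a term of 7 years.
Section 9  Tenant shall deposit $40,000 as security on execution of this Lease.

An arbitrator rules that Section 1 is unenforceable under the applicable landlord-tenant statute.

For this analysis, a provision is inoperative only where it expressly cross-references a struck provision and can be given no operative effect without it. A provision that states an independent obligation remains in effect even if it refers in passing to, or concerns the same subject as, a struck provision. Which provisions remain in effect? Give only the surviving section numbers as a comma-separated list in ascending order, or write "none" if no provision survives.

2, 3, 4, 5, 7, 8, 9

Section 1 is struck. Section 6 operates only by reference to Section 1, so it falls with Section 1. Section 7 is a severability clause and preserves every provision that can still be given independent effect. The provisions still in force are Section 2, Section 3, Section 4, Section 5, Section 7, Section 8, and Section 9.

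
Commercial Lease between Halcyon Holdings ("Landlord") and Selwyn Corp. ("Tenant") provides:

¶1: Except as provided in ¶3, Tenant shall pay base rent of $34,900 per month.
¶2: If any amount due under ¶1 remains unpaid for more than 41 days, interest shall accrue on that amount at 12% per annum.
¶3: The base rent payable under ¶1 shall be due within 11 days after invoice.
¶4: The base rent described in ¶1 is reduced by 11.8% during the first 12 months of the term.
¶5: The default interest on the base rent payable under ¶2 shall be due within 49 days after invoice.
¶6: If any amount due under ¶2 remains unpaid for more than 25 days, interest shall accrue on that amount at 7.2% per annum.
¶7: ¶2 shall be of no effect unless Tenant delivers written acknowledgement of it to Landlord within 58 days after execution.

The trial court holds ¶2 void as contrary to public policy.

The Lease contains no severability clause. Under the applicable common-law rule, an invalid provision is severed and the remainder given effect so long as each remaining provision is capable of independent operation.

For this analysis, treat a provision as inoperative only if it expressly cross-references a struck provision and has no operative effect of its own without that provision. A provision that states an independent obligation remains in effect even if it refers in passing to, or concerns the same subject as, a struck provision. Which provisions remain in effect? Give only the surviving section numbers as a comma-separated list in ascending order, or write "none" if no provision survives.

¶2 is struck. The whole of ¶5 is the payment deadline for the default interest on the base rent, defined by reference to ¶2, so ¶5 cannot stand once ¶2 is removed. ¶6 does nothing except set the default interest on the default interest on the base rent by reference to ¶2; with ¶2 gone it has no independent effect and is inoperative. ¶7 operates only by reference to ¶2, so it falls with ¶2. Under the stated default rule, only provisions that cannot operate independently fall away; the rest are enforced. The provisions still in force are ¶1, ¶3, and ¶4.

1, 3, 4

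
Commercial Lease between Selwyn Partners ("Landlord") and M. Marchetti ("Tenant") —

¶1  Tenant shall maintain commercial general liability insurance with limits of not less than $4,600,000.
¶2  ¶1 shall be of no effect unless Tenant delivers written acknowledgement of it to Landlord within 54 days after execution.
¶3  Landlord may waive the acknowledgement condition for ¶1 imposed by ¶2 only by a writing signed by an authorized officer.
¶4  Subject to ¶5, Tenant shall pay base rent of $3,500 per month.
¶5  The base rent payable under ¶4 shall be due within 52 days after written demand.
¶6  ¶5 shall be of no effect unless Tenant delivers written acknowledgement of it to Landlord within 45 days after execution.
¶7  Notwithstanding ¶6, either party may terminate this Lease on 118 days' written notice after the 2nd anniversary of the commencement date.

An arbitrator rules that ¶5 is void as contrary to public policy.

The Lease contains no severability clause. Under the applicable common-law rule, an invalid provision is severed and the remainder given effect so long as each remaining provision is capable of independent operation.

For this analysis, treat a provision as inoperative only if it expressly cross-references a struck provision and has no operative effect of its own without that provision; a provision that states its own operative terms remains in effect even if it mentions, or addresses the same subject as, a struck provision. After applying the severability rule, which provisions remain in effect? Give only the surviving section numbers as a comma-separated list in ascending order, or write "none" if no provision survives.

1, 2, 3, 4, 7

¶5 is struck. ¶6 has no operative effect of its own apart from ¶5 and is therefore inoperative. Although ¶7 refers to ¶6, its operative terms do not depend on ¶6, so it remains in effect. Although ¶4 refers to ¶5, its operative terms do not depend on ¶5, so it remains in effect. Under the stated default rule, only provisions that cannot operate independently fall away; the rest are enforced. That leaves ¶1, ¶2, ¶3, ¶4, and ¶7 in effect.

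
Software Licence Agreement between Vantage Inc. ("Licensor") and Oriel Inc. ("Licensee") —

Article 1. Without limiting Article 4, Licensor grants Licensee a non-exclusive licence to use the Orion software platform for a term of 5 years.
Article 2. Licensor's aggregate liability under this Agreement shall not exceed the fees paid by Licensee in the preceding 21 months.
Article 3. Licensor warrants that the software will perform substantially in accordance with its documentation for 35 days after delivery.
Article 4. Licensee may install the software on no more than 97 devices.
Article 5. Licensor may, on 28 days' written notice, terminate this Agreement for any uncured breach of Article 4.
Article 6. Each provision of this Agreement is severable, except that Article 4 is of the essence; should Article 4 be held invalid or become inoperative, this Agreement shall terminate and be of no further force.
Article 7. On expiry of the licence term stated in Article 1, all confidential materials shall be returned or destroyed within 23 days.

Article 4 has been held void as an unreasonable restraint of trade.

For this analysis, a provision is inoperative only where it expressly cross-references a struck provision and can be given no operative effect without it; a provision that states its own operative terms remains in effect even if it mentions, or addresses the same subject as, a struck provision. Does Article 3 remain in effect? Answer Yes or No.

No

Article 4 is struck. Article 5 merely fixes the termination right for breach of Article 4; with Article 4 gone it has nothing to operate on and falls away. Article 6 makes Article 4 an essential term, and Article 4 is the provision held invalid; under Article 6, the entire Agreement is therefore void. No provision of the Agreement survives. Article 3 is among the inoperative provisions, so the answer is no.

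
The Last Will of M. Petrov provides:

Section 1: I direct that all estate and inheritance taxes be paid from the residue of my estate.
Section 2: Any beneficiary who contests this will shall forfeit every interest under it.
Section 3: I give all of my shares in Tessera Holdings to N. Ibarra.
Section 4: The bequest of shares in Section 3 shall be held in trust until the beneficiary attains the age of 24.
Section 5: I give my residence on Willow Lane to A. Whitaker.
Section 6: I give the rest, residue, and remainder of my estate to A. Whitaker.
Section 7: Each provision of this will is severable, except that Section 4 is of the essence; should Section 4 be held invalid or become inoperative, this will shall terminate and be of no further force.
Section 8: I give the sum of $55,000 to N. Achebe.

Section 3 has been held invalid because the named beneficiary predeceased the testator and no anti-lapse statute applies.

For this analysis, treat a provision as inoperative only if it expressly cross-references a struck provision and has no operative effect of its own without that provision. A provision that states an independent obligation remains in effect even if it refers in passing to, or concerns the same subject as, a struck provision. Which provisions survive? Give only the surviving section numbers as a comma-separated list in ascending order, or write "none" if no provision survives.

none

Section 3 is struck. Section 4 merely fixes the trust for Section 3; with Section 3 gone it has nothing to operate on and falls away. Section 7 makes Section 4 an essential term, and Section 4 has been rendered inoperative by the cascade; under Section 7, the entire will is therefore void. No provision of the will survives.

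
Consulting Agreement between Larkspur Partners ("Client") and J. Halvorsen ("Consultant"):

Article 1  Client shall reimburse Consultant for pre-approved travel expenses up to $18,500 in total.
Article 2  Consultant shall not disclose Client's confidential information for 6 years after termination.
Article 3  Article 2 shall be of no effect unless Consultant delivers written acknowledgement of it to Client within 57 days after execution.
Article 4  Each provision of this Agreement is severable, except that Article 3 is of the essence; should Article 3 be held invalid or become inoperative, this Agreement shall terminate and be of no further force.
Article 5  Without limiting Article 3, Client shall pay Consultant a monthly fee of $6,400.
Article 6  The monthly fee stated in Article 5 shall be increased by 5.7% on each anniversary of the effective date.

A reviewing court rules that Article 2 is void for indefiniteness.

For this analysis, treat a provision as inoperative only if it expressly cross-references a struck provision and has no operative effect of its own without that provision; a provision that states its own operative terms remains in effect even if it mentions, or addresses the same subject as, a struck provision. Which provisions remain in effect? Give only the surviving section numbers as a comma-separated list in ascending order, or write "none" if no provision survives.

none

Article 2 is struck. Article 3 has no operative effect of its own apart from Article 2 and is therefore inoperative. Article 4 makes Article 3 an essential term, and Article 3 has been rendered inoperative by the cascade; under Article 4, the entire Agreement is therefore void. No provision of the Agreement survives.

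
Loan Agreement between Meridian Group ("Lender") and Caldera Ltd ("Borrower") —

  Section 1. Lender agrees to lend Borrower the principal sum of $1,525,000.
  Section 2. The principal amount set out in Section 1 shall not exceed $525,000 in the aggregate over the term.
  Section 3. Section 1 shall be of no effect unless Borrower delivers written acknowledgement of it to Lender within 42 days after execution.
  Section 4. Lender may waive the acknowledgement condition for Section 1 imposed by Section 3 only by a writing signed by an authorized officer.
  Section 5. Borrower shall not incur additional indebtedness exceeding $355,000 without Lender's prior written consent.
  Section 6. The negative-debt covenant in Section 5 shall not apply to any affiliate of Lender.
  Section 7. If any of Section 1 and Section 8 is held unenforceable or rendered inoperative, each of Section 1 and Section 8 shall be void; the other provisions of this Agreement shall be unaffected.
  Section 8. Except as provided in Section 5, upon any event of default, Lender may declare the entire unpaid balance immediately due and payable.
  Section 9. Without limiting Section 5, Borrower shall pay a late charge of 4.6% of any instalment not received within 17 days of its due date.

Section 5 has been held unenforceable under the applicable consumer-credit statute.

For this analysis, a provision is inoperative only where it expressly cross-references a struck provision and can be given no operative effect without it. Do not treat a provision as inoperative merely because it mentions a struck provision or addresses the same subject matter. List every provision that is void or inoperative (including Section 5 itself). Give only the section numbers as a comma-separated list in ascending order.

5, 6

Section 5 is struck. Section 6 does nothing except set the carve-out from the negative-debt covenant by reference to Section 5; with Section 5 gone it has no independent effect and is inoperative. Although Section 9 refers to Section 5, its operative terms do not depend on Section 5, so it remains in effect. Although Section 8 refers to Section 5, its operative terms do not depend on Section 5, so it remains in effect. Section 7 ties Section 1 and Section 8 together, but none of those is affected here; the remaining provisions continue in force under Section 7. Section 1, Section 2, Section 3, Section 4, Section 7, Section 8, and Section 9 remain in effect.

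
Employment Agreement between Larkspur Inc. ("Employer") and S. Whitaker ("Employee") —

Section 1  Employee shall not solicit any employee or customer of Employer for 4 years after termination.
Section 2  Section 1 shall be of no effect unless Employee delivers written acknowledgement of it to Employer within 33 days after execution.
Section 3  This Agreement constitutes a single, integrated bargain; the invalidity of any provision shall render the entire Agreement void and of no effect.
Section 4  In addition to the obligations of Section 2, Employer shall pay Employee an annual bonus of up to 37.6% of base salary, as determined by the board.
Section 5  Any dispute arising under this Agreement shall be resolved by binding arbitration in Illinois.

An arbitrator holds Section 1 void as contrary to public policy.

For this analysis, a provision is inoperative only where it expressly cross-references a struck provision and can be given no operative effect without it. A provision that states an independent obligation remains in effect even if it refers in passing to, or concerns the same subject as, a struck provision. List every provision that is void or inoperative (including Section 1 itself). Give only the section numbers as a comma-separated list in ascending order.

1, 2, 3, 4, 5

Section 1 is struck. The only function of Section 2 is the acknowledgement condition for Section 1, so it cannot stand once Section 1 is removed. Section 3 provides that the Agreement is not severable, so the invalidity of any one provision voids the entire Agreement. No provision of the Agreement survives.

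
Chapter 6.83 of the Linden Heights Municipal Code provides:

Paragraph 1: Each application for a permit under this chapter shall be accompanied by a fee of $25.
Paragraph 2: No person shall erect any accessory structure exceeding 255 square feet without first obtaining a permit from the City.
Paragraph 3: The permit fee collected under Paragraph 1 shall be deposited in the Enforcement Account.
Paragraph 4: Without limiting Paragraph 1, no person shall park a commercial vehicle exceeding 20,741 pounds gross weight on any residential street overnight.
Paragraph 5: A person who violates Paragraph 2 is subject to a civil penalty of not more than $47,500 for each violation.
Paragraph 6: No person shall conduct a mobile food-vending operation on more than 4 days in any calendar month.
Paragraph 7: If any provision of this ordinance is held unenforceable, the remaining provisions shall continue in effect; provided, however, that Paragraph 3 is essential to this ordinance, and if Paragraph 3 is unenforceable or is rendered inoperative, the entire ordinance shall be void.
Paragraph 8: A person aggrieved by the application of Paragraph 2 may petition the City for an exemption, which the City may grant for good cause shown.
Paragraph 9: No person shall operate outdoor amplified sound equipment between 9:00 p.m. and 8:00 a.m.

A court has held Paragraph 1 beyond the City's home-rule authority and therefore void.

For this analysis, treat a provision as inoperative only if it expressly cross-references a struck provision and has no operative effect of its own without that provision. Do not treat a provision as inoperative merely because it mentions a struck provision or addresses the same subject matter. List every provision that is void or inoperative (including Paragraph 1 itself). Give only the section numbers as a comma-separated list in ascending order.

Paragraph 1 is struck. Paragraph 3 has no operative effect of its own apart from Paragraph 1 and is therefore inoperative. Paragraph 7 makes Paragraph 3 an essential term, and Paragraph 3 has been rendered inoperative by the cascade; under Paragraph 7, the entire ordinance is therefore void. No provision of the ordinance survives.

1, 2, 3, 4, 5, 6, 7, 8, 9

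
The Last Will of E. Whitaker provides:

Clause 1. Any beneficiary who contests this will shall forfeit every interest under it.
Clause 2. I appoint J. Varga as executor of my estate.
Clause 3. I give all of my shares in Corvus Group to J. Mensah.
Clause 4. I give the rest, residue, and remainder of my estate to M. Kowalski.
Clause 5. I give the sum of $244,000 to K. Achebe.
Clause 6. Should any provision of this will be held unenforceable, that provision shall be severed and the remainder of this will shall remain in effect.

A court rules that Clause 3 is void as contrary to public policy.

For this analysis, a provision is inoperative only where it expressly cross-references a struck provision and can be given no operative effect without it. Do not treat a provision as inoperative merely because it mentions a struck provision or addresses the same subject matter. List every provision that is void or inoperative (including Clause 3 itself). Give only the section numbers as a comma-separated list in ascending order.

Clause 3 is struck. Nothing else in the will is defined by reference to Clause 3. Clause 6 is a severability clause and preserves every provision that can still be given independent effect. The provisions still in force are Clause 1, Clause 2, Clause 4, Clause 5, and Clause 6.

3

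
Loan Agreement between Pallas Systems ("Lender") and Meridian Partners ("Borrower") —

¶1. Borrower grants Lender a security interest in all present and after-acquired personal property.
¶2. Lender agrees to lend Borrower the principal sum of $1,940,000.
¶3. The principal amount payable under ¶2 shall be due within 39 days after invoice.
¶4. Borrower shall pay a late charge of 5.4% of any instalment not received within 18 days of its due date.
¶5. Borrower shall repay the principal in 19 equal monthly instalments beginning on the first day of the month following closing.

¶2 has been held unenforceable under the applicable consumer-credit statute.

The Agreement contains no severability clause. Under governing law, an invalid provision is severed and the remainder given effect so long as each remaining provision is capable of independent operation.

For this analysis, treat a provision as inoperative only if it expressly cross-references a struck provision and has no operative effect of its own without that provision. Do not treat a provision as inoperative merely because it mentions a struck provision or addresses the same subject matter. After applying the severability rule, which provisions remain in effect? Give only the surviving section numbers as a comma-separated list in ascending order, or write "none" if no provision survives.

¶2 is struck. ¶3 operates only by reference to ¶2, so it falls with ¶2. Under the stated default rule, only provisions that cannot operate independently fall away; the rest are enforced. The provisions still in force are ¶1, ¶4, and ¶5.

1, 4, 5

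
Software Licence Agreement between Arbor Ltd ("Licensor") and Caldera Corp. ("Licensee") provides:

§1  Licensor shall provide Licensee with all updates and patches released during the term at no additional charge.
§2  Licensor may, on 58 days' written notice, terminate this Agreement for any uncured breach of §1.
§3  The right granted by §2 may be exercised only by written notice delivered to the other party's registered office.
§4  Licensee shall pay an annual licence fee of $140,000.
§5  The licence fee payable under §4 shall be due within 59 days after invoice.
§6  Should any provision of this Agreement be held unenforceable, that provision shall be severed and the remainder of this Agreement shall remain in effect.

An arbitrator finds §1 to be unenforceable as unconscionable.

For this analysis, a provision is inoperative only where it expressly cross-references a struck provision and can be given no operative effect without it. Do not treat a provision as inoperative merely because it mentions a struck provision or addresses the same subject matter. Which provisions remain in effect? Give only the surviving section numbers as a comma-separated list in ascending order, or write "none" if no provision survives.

§1 is struck. §2 has no operative effect of its own apart from §1 and is therefore inoperative. §3 operates only by reference to §2, so it falls with §2. §6 is a severability clause and preserves every provision that can still be given independent effect. The provisions still in force are §4, §5, and §6.

4, 5, 6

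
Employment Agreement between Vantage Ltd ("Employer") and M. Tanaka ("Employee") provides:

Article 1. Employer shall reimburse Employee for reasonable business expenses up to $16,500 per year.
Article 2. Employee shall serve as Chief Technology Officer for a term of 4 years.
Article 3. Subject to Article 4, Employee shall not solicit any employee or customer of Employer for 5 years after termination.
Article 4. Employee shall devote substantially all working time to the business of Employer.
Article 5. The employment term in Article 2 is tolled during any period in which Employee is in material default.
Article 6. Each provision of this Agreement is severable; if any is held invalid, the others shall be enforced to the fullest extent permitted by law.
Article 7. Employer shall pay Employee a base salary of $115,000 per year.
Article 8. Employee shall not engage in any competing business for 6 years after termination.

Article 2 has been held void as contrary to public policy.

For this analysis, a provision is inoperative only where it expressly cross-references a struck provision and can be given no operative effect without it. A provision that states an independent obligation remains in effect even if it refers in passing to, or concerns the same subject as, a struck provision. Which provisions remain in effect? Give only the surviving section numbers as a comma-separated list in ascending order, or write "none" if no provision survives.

1, 3, 4, 6, 7, 8

Article 2 is struck. Article 5 does nothing except set the tolling of the employment term by reference to Article 2; with Article 2 gone it has no independent effect and is inoperative. Article 6 is a severability clause and preserves every provision that can still be given independent effect. That leaves Article 1, Article 3, Article 4, Article 6, Article 7, and Article 8 in effect.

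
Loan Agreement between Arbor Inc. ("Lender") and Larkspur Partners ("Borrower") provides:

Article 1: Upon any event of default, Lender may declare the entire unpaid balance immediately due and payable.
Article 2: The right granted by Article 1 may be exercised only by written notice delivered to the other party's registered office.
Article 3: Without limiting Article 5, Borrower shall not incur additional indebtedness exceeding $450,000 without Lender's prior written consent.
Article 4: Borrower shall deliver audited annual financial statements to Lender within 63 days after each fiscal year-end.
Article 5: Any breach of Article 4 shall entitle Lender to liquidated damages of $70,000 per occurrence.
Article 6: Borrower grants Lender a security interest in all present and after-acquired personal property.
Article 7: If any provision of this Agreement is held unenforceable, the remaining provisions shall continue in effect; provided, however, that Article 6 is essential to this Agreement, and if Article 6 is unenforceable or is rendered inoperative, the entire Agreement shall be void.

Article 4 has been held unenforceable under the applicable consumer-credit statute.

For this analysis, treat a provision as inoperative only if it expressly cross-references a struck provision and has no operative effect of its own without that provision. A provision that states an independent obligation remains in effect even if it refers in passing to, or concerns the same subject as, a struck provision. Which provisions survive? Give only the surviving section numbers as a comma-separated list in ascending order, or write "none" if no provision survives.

1, 2, 3, 6, 7

Article 4 is struck. Article 5 does nothing except set the liquidated-damages amount by reference to Article 4; with Article 4 gone it has no independent effect and is inoperative. Although Article 3 refers to Article 5, its operative terms do not depend on Article 5, so it remains in effect. Article 7 makes Article 6 an essential term, but Article 6 is unaffected, so the severability proviso in Article 7 preserves the remaining provisions. That leaves Article 1, Article 2, Article 3, Article 6, and Article 7 in effect.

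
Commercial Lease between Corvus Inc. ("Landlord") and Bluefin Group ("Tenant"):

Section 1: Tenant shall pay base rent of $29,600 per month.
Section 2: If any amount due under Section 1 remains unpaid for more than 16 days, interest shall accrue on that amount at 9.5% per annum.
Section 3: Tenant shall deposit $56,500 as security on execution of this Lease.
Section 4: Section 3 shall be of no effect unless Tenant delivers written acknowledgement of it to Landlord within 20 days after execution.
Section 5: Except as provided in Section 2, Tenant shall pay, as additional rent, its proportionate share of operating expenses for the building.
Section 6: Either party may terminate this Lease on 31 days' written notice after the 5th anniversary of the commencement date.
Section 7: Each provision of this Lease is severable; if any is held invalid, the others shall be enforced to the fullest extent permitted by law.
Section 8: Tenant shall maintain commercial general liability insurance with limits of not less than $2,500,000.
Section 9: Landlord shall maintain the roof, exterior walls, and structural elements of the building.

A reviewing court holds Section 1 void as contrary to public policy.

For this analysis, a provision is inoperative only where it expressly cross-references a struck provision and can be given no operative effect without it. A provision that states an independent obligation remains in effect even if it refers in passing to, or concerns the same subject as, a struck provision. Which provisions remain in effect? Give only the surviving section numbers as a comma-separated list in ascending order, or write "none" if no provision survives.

3, 4, 5, 6, 7, 8, 9

Section 1 is struck. The whole of Section 2 is the default interest on the base rent, defined by reference to Section 1, so Section 2 cannot stand once Section 1 is removed. Section 5 mentions Section 2 but its own obligation stands independently of Section 2, so Section 5 is not affected. Section 7 is a severability clause and preserves every provision that can still be given independent effect. That leaves Section 3, Section 4, Section 5, Section 6, Section 7, Section 8, and Section 9 in effect.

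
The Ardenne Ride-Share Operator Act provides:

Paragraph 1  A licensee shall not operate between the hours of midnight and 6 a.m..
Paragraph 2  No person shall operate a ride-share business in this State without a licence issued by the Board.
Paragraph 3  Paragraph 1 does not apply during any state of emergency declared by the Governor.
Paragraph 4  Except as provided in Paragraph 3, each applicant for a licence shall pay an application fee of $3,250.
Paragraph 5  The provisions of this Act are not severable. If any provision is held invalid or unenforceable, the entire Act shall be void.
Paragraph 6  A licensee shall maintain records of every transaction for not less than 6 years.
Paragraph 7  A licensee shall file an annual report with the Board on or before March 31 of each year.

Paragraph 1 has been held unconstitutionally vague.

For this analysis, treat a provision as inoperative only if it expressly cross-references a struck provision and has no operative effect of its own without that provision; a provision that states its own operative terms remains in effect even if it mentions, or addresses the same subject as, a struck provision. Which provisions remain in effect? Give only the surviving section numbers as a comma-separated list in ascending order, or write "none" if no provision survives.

none

Paragraph 1 is struck. Paragraph 3 merely fixes the emergency suspension of Paragraph 1; with Paragraph 1 gone it has nothing to operate on and falls away. Paragraph 5 provides that the Act is not severable, so the invalidity of any one provision voids the entire Act. No provision of the Act survives.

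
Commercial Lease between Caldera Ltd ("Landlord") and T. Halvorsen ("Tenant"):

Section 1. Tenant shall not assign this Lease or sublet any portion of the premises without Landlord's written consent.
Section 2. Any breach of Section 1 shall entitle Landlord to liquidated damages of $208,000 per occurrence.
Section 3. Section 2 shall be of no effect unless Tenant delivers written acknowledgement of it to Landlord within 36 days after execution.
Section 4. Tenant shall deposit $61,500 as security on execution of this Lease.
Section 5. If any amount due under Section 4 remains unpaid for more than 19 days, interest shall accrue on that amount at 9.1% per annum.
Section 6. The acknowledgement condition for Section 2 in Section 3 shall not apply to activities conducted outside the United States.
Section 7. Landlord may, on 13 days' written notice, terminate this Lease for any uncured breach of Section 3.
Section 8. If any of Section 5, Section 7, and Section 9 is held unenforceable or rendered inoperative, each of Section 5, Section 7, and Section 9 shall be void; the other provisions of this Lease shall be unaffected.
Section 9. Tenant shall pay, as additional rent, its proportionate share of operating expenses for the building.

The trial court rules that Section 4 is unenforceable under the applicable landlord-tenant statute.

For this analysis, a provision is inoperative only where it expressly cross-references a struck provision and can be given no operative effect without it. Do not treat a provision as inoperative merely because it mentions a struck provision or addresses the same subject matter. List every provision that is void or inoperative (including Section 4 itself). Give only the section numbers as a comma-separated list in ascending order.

Section 4 is struck. Section 5 does nothing except set the default interest on the security deposit by reference to Section 4; with Section 4 gone it has no independent effect and is inoperative. Section 8 declares Section 5, Section 7, and Section 9 mutually dependent; since one of them has fallen, all of them are of no effect. That brings down Section 7 and Section 9 as well. The remainder continues in force under Section 8. That leaves Section 1, Section 2, Section 3, Section 6, and Section 8 in effect.

4, 5, 7, 9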